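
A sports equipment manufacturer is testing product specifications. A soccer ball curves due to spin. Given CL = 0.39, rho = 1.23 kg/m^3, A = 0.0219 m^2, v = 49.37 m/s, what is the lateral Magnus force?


FM = 0.5 * CL * rho * A * v^2
FM = 0.5 * 0.39 * 1.23 * 0.0219 * 49.37^2
v^2 = 2437.3969
FM = 0.5 * 0.39 * 1.23 * 0.0219 * 2437.3969 = 12.803 N

12.803 N


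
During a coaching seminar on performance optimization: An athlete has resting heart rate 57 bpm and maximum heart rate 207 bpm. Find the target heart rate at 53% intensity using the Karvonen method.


Target = HRrest + pct*(HRmax - HRrest)
Heart rate reserve = HRmax - HRrest = 207 - 57 = 150 bpm
Fraction = 53% = 0.53
Target = 57 + 0.53 * 150
Target = 57 + 79.5 = 136.5 bpm

136.5 bpm


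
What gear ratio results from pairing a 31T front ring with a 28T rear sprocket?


GR = front_teeth / rear_teeth
GR = 31 / 28
GR = 1.1071

1.1071


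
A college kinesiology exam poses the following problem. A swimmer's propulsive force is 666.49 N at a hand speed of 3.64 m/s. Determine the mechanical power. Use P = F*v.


P = F * v
P = 666.49 * 3.64
P = 2426.0236 W

2426.0236 W


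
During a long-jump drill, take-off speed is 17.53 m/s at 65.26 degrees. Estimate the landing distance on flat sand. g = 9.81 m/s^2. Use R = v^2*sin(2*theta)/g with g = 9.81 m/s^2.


R = v^2 * sin(2*theta) / g
Convert angle to radians: theta = 65.26 deg = 1.139 rad
sin(2*theta) = sin(2.278) = 0.7602
R = 17.53^2 * 0.7602 / 9.81
R = 307.3009 * 0.7602 / 9.81 = 23.8128 m

23.8128 m


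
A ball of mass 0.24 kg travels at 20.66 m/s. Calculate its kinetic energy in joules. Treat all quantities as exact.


KE = 0.5 * m * v^2
KE = 0.5 * 0.24 * 20.66^2
KE = 0.5 * 0.24 * 426.8356 = 51.2203 J

51.2203 J


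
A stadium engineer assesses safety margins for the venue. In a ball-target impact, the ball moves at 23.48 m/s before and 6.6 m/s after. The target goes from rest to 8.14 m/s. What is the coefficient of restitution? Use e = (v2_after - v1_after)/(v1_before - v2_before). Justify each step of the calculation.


e = (v2_after - v1_after) / (v1_before - v2_before)
Numerator = 8.14 - 6.6 = 1.54
Denominator = 23.48 - 0 = 23.48
e = 1.54 / 23.48 = 0.0656

0.0656


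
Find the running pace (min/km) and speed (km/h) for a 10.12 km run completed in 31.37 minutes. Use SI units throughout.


Pace = time / distance = 31.37 min / 10.12 km = 3.0998 min/km
Speed = distance / time_in_hours = 10.12 / 0.5228 hr
Speed = 19.3561 km/h

3.0998 min/km, 19.3561 km/h


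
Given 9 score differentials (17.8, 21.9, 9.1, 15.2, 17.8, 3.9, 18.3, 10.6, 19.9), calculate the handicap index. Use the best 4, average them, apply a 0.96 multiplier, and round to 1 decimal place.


All differentials: 17.8, 21.9, 9.1, 15.2, 17.8, 3.9, 18.3, 10.6, 19.9
Sorted: 3.9, 9.1, 10.6, 15.2, 17.8, 17.8, 18.3, 19.9, 21.9
Best 4: 3.9, 9.1, 10.6, 15.2
Average of best = 38.8 / 4 = 9.7
Raw index = 9.7 * 0.96 = 9.312
Handicap index = round(9.312, 1) = 9.3

9.3


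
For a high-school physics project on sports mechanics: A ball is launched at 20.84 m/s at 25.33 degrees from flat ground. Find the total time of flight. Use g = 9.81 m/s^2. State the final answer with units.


T = 2*v*sin(theta)/g
sin(theta) = sin(25.33 deg) = 0.4278
T = 2*20.84*0.4278 / 9.81
T = 17.832 / 9.81 = 1.8177 s

1.8177 s


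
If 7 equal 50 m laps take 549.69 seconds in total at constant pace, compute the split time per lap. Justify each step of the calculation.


Split time = total_time / n_laps = 549.69 / 7
Split time = 78.5271 s per lap

78.5271 s


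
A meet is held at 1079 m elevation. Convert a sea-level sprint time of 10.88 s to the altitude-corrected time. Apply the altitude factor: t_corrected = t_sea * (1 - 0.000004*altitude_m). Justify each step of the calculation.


Correction factor = 1 - 0.000004 * 1079 = 0.995684
t_corrected = t_sea * factor = 10.88 * 0.995684
t_corrected = 10.833 s

10.833 s


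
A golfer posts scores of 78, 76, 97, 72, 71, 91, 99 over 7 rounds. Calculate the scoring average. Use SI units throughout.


Average = sum / n
Sum = 584
Average = 584 / 7 = 83.4286

83.4286


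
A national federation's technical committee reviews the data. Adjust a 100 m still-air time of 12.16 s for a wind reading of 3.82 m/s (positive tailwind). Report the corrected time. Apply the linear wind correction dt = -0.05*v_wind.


dt = -0.05 * v_wind = -0.05 * 3.82 = -0.191 s
t_corrected = t_still + dt = 12.16 + (-0.191)
t_corrected = 11.969 s

11.969 s


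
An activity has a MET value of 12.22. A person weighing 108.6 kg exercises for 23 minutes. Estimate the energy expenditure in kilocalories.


kcal = MET * mass * time_hr
Convert time: 23 min = 0.3833 hr
kcal = 12.22 * 108.6 * 0.3833
kcal = 508.7186 kcal

508.7186 kcal


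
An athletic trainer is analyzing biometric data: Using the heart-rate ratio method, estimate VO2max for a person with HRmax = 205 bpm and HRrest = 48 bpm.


VO2max = 15.3 * HRmax / HRrest
VO2max = 15.3 * 205 / 48
VO2max = 3136.5 / 48 = 65.3438 mL/kg/min

65.3438 mL/kg/min


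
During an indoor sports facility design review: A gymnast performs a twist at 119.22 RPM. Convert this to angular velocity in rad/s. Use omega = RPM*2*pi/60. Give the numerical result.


omega = RPM * 2 * pi / 60
omega = 119.22 * 2 * 3.14159 / 60
omega = 749.0814 / 60 = 12.4847 rad/s

12.4847 rad/s


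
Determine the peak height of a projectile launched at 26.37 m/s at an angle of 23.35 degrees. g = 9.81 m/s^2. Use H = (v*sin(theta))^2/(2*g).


H = (v*sin(theta))^2 / (2*g)
vy = v*sin(theta) = 26.37 * sin(23.35 deg) = 10.4517 m/s
H = vy^2 / (2*g) = 109.2373 / (2*9.81)
H = 109.2373 / 19.62 = 5.5677 m

5.5677 m


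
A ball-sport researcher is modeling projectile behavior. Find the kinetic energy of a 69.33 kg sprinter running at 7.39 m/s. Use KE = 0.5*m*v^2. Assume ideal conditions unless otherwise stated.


KE = 0.5 * m * v^2
KE = 0.5 * 69.33 * 7.39^2
KE = 0.5 * 69.33 * 54.6121 = 1893.1284 J

1893.1284 J


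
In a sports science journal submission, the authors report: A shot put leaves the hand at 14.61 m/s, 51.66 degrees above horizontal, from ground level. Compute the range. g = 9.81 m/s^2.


R = v^2 * sin(2*theta) / g
Convert angle to radians: theta = 51.66 deg = 0.9016 rad
sin(2*theta) = sin(1.8033) = 0.9731
R = 14.61^2 * 0.9731 / 9.81
R = 213.4521 * 0.9731 / 9.81 = 21.1733 m

21.1733 m


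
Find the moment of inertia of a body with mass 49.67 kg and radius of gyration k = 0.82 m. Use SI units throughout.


I = m * k^2
I = 49.67 * 0.82^2
I = 49.67 * 0.6724 = 33.3981 kg*m^2

33.3981 kg*m^2


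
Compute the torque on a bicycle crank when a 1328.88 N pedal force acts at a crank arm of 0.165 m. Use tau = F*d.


tau = F * d
tau = 1328.88 * 0.165
tau = 219.2652 N*m

219.2652 N*m


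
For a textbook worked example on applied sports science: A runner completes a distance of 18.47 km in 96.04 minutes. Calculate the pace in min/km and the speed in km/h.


Pace = time / distance = 96.04 min / 18.47 km = 5.1998 min/km
Speed = distance / time_in_hours = 18.47 / 1.6007 hr
Speed = 11.5389 km/h

5.1998 min/km, 11.5389 km/h


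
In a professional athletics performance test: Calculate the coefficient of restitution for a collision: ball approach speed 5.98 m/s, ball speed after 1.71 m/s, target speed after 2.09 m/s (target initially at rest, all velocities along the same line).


e = (v2_after - v1_after) / (v1_before - v2_before)
Numerator = 2.09 - 1.71 = 0.38
Denominator = 5.98 - 0 = 5.98
e = 0.38 / 5.98 = 0.0635

0.0635


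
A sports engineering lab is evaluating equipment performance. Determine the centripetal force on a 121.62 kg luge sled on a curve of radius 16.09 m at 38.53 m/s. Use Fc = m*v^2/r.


Fc = m * v^2 / r
v^2 = 38.53^2 = 1484.5609
Fc = 121.62 * 1484.5609 / 16.09
Fc = 180552.2967 / 16.09 = 11221.3982 N

11221.3982 N


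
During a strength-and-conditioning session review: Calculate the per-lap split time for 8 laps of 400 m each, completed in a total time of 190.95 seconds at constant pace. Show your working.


Split time = total_time / n_laps = 190.95 / 8
Split time = 23.8687 s per lap

23.8687 s


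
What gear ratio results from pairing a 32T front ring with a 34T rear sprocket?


GR = front_teeth / rear_teeth
GR = 32 / 34
GR = 0.9412

0.9412


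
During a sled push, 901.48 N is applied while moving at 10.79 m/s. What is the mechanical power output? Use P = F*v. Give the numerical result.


P = F * v
P = 901.48 * 10.79
P = 9726.9692 W

9726.9692 W


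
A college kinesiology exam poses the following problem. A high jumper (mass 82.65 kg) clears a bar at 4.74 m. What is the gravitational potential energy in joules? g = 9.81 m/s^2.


PE = m * g * h
PE = 82.65 * 9.81 * 4.74
PE = 810.7965 * 4.74 = 3843.1754 J

3843.1754 J


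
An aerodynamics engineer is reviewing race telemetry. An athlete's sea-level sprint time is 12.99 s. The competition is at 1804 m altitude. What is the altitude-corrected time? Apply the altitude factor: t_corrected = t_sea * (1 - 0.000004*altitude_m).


Correction factor = 1 - 0.000004 * 1804 = 0.992784
t_corrected = t_sea * factor = 12.99 * 0.992784
t_corrected = 12.8963 s

12.8963 s


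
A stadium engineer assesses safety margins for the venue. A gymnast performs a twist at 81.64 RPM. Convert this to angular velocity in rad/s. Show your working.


omega = RPM * 2 * pi / 60
omega = 81.64 * 2 * 3.14159 / 60
omega = 512.9592 / 60 = 8.5493 rad/s

8.5493 rad/s


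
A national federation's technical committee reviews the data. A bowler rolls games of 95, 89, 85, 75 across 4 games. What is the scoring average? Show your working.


Average = sum / n
Sum = 344
Average = 344 / 4 = 86

86


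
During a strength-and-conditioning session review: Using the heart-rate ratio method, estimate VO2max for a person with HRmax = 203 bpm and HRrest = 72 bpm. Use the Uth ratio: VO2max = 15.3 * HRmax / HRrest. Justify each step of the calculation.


VO2max = 15.3 * HRmax / HRrest
VO2max = 15.3 * 203 / 72
VO2max = 3105.9 / 72 = 43.1375 mL/kg/min

43.1375 mL/kg/min


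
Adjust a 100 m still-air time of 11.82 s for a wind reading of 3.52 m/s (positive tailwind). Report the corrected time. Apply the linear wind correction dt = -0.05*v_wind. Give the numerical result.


dt = -0.05 * v_wind = -0.05 * 3.52 = -0.176 s
t_corrected = t_still + dt = 11.82 + (-0.176)
t_corrected = 11.644 s

11.644 s


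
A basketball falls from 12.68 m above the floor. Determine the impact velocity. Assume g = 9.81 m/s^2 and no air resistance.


v = sqrt(2 * g * h)
v = sqrt(2 * 9.81 * 12.68)
v = sqrt(248.7816) = 15.7728 m/s

15.7728 m/s


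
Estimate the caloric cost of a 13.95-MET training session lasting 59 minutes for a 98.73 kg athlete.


kcal = MET * mass * time_hr
Convert time: 59 min = 0.9833 hr
kcal = 13.95 * 98.73 * 0.9833
kcal = 1354.3288 kcal

1354.3288 kcal


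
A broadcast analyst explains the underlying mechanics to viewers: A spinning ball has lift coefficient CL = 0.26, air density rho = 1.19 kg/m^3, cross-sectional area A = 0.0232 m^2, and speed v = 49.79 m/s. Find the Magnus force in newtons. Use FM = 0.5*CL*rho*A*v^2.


FM = 0.5 * CL * rho * A * v^2
FM = 0.5 * 0.26 * 1.19 * 0.0232 * 49.79^2
v^2 = 2479.0441
FM = 0.5 * 0.26 * 1.19 * 0.0232 * 2479.0441 = 8.8974 N

8.8974 N


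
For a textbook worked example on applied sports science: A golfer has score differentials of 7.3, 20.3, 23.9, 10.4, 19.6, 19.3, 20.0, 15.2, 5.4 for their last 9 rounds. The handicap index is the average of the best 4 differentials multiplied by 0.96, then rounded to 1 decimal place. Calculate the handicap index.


All differentials: 7.3, 20.3, 23.9, 10.4, 19.6, 19.3, 20.0, 15.2, 5.4
Sorted: 5.4, 7.3, 10.4, 15.2, 19.3, 19.6, 20.0, 20.3, 23.9
Best 4: 5.4, 7.3, 10.4, 15.2
Average of best = 38.3 / 4 = 9.575
Raw index = 9.575 * 0.96 = 9.192
Handicap index = round(9.192, 1) = 9.2

9.2


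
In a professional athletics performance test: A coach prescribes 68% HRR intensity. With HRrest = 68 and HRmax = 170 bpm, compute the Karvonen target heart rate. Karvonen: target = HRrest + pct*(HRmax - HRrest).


Target = HRrest + pct*(HRmax - HRrest)
Heart rate reserve = HRmax - HRrest = 170 - 68 = 102 bpm
Fraction = 68% = 0.68
Target = 68 + 0.68 * 102
Target = 68 + 69.36 = 137.36 bpm

137.36 bpm


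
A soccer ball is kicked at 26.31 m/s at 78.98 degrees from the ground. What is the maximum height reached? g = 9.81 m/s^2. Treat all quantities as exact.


H = (v*sin(theta))^2 / (2*g)
vy = v*sin(theta) = 26.31 * sin(78.98 deg) = 25.8249 m/s
H = vy^2 / (2*g) = 666.9233 / (2*9.81)
H = 666.9233 / 19.62 = 33.992 m

33.992 m


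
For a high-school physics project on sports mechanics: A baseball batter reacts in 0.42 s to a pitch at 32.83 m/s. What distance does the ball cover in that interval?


d = v * t
d = 32.83 * 0.42
d = 13.7886 m

13.7886 m


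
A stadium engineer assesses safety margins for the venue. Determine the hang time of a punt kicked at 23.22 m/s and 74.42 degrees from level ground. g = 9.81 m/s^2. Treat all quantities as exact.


T = 2*v*sin(theta)/g
sin(theta) = sin(74.42 deg) = 0.9633
T = 2*23.22*0.9633 / 9.81
T = 44.7336 / 9.81 = 4.56 s

4.56 s


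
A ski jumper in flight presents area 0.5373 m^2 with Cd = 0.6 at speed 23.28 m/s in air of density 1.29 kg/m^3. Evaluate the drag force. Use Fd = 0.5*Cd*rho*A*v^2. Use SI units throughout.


Fd = 0.5 * Cd * rho * A * v^2
Fd = 0.5 * 0.6 * 1.29 * 0.5373 * 23.28^2
v^2 = 541.9584
Fd = 0.5 * 0.6 * 1.29 * 0.5373 * 541.9584 = 112.6922 N

112.6922 N


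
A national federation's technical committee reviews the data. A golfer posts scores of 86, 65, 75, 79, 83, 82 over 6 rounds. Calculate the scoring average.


Average = sum / n
Sum = 470
Average = 470 / 6 = 78.3333

78.3333


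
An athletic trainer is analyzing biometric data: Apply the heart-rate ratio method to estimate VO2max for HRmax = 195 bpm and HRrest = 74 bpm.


VO2max = 15.3 * HRmax / HRrest
VO2max = 15.3 * 195 / 74
VO2max = 2983.5 / 74 = 40.3176 mL/kg/min

40.3176 mL/kg/min


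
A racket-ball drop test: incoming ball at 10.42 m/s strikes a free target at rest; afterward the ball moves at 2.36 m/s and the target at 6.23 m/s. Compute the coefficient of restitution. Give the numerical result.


e = (v2_after - v1_after) / (v1_before - v2_before)
Numerator = 6.23 - 2.36 = 3.87
Denominator = 10.42 - 0 = 10.42
e = 3.87 / 10.42 = 0.3714

0.3714


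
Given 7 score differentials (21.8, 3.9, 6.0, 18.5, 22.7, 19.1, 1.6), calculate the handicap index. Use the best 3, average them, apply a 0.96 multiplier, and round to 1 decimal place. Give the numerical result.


All differentials: 21.8, 3.9, 6.0, 18.5, 22.7, 19.1, 1.6
Sorted: 1.6, 3.9, 6.0, 18.5, 19.1, 21.8, 22.7
Best 3: 1.6, 3.9, 6.0
Average of best = 11.5 / 3 = 3.8333
Raw index = 3.8333 * 0.96 = 3.68
Handicap index = round(3.68, 1) = 3.7

3.7


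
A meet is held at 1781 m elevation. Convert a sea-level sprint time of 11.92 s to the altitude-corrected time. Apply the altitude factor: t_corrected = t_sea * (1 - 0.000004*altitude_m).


Correction factor = 1 - 0.000004 * 1781 = 0.992876
t_corrected = t_sea * factor = 11.92 * 0.992876
t_corrected = 11.8351 s

11.8351 s


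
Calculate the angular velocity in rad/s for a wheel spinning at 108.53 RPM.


omega = RPM * 2 * pi / 60
omega = 108.53 * 2 * 3.14159 / 60
omega = 681.9141 / 60 = 11.3652 rad/s

11.3652 rad/s


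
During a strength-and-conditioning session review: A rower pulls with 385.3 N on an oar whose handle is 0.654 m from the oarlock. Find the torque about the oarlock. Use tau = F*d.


tau = F * d
tau = 385.3 * 0.654
tau = 251.9862 N*m

251.9862 N*m


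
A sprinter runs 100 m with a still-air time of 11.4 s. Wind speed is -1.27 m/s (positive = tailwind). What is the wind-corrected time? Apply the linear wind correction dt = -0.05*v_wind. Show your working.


dt = -0.05 * v_wind = -0.05 * -1.27 = 0.0635 s
t_corrected = t_still + dt = 11.4 + (0.0635)
t_corrected = 11.4635 s

11.4635 s


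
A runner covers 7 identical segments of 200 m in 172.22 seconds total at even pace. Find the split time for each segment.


Split time = total_time / n_laps = 172.22 / 7
Split time = 24.6029 s per lap

24.6029 s


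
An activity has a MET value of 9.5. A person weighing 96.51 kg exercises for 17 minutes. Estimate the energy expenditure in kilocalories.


kcal = MET * mass * time_hr
Convert time: 17 min = 0.2833 hr
kcal = 9.5 * 96.51 * 0.2833
kcal = 259.7727 kcal

259.7727 kcal


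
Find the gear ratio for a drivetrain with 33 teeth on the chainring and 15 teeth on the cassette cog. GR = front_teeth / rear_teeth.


GR = front_teeth / rear_teeth
GR = 33 / 15
GR = 2.2

2.2


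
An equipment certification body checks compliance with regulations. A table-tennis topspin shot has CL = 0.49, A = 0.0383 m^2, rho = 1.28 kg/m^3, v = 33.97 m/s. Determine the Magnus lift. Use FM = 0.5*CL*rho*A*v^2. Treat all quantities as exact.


FM = 0.5 * CL * rho * A * v^2
FM = 0.5 * 0.49 * 1.28 * 0.0383 * 33.97^2
v^2 = 1153.9609
FM = 0.5 * 0.49 * 1.28 * 0.0383 * 1153.9609 = 13.8601 N

13.8601 N


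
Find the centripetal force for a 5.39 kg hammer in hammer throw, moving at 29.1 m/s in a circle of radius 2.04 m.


Fc = m * v^2 / r
v^2 = 29.1^2 = 846.81
Fc = 5.39 * 846.81 / 2.04
Fc = 4564.3059 / 2.04 = 2237.4049 N

2237.4049 N


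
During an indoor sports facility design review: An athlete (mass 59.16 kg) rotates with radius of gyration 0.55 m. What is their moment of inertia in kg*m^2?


I = m * k^2
I = 59.16 * 0.55^2
I = 59.16 * 0.3025 = 17.8959 kg*m^2

17.8959 kg*m^2


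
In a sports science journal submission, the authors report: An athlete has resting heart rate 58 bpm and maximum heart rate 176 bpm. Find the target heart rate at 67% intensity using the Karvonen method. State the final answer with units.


Target = HRrest + pct*(HRmax - HRrest)
Heart rate reserve = HRmax - HRrest = 176 - 58 = 118 bpm
Fraction = 67% = 0.67
Target = 58 + 0.67 * 118
Target = 58 + 79.06 = 137.06 bpm

137.06 bpm


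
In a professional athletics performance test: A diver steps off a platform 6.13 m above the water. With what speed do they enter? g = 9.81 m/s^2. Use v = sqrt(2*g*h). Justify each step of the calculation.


v = sqrt(2 * g * h)
v = sqrt(2 * 9.81 * 6.13)
v = sqrt(120.2706) = 10.9668 m/s

10.9668 m/s


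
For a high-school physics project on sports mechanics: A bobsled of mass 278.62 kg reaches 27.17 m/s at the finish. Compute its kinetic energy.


KE = 0.5 * m * v^2
KE = 0.5 * 278.62 * 27.17^2
KE = 0.5 * 278.62 * 738.2089 = 102839.8819 J

102839.8819 J


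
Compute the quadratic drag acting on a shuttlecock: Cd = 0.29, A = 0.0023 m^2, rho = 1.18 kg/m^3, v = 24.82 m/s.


Fd = 0.5 * Cd * rho * A * v^2
Fd = 0.5 * 0.29 * 1.18 * 0.0023 * 24.82^2
v^2 = 616.0324
Fd = 0.5 * 0.29 * 1.18 * 0.0023 * 616.0324 = 0.2424 N

0.2424 N


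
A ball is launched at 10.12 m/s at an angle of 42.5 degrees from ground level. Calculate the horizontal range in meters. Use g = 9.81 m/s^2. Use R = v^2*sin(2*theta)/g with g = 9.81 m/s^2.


R = v^2 * sin(2*theta) / g
Convert angle to radians: theta = 42.5 deg = 0.7418 rad
sin(2*theta) = sin(1.4835) = 0.9962
R = 10.12^2 * 0.9962 / 9.81
R = 102.4144 * 0.9962 / 9.81 = 10.4001 m

10.4001 m


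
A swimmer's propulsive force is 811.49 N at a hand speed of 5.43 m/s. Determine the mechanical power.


P = F * v
P = 811.49 * 5.43
P = 4406.3907 W

4406.3907 W


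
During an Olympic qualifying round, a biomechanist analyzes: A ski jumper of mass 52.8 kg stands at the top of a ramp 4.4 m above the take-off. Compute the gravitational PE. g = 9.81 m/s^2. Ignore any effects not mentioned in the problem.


PE = m * g * h
PE = 52.8 * 9.81 * 4.4
PE = 517.968 * 4.4 = 2279.0592 J

2279.0592 J


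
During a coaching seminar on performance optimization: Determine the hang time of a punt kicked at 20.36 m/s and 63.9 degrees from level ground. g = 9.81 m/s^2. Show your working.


T = 2*v*sin(theta)/g
sin(theta) = sin(63.9 deg) = 0.898
T = 2*20.36*0.898 / 9.81
T = 36.5677 / 9.81 = 3.7276 s

3.7276 s


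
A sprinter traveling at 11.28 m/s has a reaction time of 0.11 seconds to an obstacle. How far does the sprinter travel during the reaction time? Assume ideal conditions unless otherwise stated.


d = v * t
d = 11.28 * 0.11
d = 1.2408 m

1.2408 m


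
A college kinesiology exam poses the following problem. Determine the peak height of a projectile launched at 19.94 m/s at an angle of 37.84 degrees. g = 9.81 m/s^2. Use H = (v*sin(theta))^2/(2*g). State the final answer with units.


H = (v*sin(theta))^2 / (2*g)
vy = v*sin(theta) = 19.94 * sin(37.84 deg) = 12.2324 m/s
H = vy^2 / (2*g) = 149.6307 / (2*9.81)
H = 149.6307 / 19.62 = 7.6264 m

7.6264 m


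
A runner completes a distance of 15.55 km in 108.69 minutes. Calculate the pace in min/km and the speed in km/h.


Pace = time / distance = 108.69 min / 15.55 km = 6.9897 min/km
Speed = distance / time_in_hours = 15.55 / 1.8115 hr
Speed = 8.584 km/h

6.9897 min/km, 8.584 km/h


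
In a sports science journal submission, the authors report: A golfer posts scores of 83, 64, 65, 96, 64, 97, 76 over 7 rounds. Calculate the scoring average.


Average = sum / n
Sum = 545
Average = 545 / 7 = 77.8571

77.8571


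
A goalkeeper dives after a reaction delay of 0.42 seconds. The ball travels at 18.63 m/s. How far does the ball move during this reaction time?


d = v * t
d = 18.63 * 0.42
d = 7.8246 m

7.8246 m


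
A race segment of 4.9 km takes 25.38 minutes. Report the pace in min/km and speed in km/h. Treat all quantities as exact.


Pace = time / distance = 25.38 min / 4.9 km = 5.1796 min/km
Speed = distance / time_in_hours = 4.9 / 0.423 hr
Speed = 11.5839 km/h

5.1796 min/km, 11.5839 km/h


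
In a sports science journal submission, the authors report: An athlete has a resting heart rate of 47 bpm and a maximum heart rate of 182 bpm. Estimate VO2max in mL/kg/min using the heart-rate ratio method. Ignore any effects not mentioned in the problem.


VO2max = 15.3 * HRmax / HRrest
VO2max = 15.3 * 182 / 47
VO2max = 2784.6 / 47 = 59.2468 mL/kg/min

59.2468 mL/kg/min


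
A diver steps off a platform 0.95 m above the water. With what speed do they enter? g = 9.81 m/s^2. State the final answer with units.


v = sqrt(2 * g * h)
v = sqrt(2 * 9.81 * 0.95)
v = sqrt(18.639) = 4.3173 m/s

4.3173 m/s


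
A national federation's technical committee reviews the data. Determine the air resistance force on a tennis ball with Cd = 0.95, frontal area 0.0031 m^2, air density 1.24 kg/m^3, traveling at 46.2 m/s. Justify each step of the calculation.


Fd = 0.5 * Cd * rho * A * v^2
Fd = 0.5 * 0.95 * 1.24 * 0.0031 * 46.2^2
v^2 = 2134.44
Fd = 0.5 * 0.95 * 1.24 * 0.0031 * 2134.44 = 3.8973 N

3.8973 N


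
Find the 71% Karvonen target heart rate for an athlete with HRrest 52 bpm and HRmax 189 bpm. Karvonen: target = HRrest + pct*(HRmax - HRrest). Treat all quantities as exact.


Target = HRrest + pct*(HRmax - HRrest)
Heart rate reserve = HRmax - HRrest = 189 - 52 = 137 bpm
Fraction = 71% = 0.71
Target = 52 + 0.71 * 137
Target = 52 + 97.27 = 149.27 bpm

149.27 bpm


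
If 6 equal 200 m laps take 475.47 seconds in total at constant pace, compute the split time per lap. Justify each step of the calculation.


Split time = total_time / n_laps = 475.47 / 6
Split time = 79.245 s per lap

79.245 s


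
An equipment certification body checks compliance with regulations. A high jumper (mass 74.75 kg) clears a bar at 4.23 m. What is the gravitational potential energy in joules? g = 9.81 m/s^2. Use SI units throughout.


PE = m * g * h
PE = 74.75 * 9.81 * 4.23
PE = 733.2975 * 4.23 = 3101.8484 J

3101.8484 J


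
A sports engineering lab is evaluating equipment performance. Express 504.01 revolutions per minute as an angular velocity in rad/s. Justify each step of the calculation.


omega = RPM * 2 * pi / 60
omega = 504.01 * 2 * 3.14159 / 60
omega = 3166.7882 / 60 = 52.7798 rad/s

52.7798 rad/s


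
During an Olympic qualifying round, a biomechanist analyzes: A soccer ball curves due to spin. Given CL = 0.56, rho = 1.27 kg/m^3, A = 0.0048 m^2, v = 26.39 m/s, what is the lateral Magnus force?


FM = 0.5 * CL * rho * A * v^2
FM = 0.5 * 0.56 * 1.27 * 0.0048 * 26.39^2
v^2 = 696.4321
FM = 0.5 * 0.56 * 1.27 * 0.0048 * 696.4321 = 1.1887 N

1.1887 N


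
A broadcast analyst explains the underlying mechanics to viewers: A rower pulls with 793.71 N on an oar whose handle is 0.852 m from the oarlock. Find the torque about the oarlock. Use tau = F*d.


tau = F * d
tau = 793.71 * 0.852
tau = 676.2409 N*m

676.2409 N*m


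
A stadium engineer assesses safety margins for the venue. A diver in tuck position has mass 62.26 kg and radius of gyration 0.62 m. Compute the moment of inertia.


I = m * k^2
I = 62.26 * 0.62^2
I = 62.26 * 0.3844 = 23.9327 kg*m^2

23.9327 kg*m^2


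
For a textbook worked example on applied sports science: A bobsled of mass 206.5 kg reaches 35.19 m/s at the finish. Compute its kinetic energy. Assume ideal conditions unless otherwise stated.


KE = 0.5 * m * v^2
KE = 0.5 * 206.5 * 35.19^2
KE = 0.5 * 206.5 * 1238.3361 = 127858.2023 J

127858.2023 J


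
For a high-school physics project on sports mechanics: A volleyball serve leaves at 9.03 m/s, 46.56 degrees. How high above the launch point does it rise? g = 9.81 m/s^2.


H = (v*sin(theta))^2 / (2*g)
vy = v*sin(theta) = 9.03 * sin(46.56 deg) = 6.5566 m/s
H = vy^2 / (2*g) = 42.9895 / (2*9.81)
H = 42.9895 / 19.62 = 2.1911 m

2.1911 m


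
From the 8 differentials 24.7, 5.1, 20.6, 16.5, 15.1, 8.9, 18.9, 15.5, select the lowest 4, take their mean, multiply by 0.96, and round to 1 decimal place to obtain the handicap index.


All differentials: 24.7, 5.1, 20.6, 16.5, 15.1, 8.9, 18.9, 15.5
Sorted: 5.1, 8.9, 15.1, 15.5, 16.5, 18.9, 20.6, 24.7
Best 4: 5.1, 8.9, 15.1, 15.5
Average of best = 44.6 / 4 = 11.15
Raw index = 11.15 * 0.96 = 10.704
Handicap index = round(10.704, 1) = 10.7

10.7


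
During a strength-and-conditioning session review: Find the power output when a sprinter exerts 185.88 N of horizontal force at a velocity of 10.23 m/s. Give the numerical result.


P = F * v
P = 185.88 * 10.23
P = 1901.5524 W

1901.5524 W


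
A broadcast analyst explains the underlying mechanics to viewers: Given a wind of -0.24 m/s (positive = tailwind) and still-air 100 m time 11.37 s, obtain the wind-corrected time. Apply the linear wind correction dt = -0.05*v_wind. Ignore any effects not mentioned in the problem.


dt = -0.05 * v_wind = -0.05 * -0.24 = 0.012 s
t_corrected = t_still + dt = 11.37 + (0.012)
t_corrected = 11.382 s

11.382 s


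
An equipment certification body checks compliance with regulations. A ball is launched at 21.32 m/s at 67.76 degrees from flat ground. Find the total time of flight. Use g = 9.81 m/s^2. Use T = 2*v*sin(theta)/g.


T = 2*v*sin(theta)/g
sin(theta) = sin(67.76 deg) = 0.9256
T = 2*21.32*0.9256 / 9.81
T = 39.4679 / 9.81 = 4.0232 s

4.0232 s


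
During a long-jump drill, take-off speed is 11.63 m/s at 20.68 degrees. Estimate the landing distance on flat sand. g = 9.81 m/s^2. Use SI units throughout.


R = v^2 * sin(2*theta) / g
Convert angle to radians: theta = 20.68 deg = 0.3609 rad
sin(2*theta) = sin(0.7219) = 0.6608
R = 11.63^2 * 0.6608 / 9.81
R = 135.2569 * 0.6608 / 9.81 = 9.1107 m

9.1107 m


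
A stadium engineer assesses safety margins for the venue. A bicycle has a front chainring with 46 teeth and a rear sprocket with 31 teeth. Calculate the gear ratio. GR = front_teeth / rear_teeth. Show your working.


GR = front_teeth / rear_teeth
GR = 46 / 31
GR = 1.4839

1.4839


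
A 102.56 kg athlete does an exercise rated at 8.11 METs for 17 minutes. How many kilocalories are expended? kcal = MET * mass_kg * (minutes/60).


kcal = MET * mass * time_hr
Convert time: 17 min = 0.2833 hr
kcal = 8.11 * 102.56 * 0.2833
kcal = 235.6658 kcal

235.6658 kcal


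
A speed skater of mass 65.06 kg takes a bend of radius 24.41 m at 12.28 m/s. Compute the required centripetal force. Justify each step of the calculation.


Fc = m * v^2 / r
v^2 = 12.28^2 = 150.7984
Fc = 65.06 * 150.7984 / 24.41
Fc = 9810.9439 / 24.41 = 401.9231 N

401.9231 N


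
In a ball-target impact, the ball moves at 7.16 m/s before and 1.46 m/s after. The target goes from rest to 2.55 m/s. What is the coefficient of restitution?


e = (v2_after - v1_after) / (v1_before - v2_before)
Numerator = 2.55 - 1.46 = 1.09
Denominator = 7.16 - 0 = 7.16
e = 1.09 / 7.16 = 0.1522

0.1522


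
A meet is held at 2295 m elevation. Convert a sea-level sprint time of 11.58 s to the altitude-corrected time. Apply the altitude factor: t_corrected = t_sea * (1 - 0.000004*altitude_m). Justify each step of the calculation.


Correction factor = 1 - 0.000004 * 2295 = 0.99082
t_corrected = t_sea * factor = 11.58 * 0.99082
t_corrected = 11.4737 s

11.4737 s


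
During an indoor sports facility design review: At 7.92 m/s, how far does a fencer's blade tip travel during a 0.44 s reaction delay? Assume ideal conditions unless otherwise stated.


d = v * t
d = 7.92 * 0.44
d = 3.4848 m

3.4848 m


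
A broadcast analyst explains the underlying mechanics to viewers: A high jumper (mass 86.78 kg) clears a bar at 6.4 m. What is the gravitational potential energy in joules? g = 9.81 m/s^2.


PE = m * g * h
PE = 86.78 * 9.81 * 6.4
PE = 851.3118 * 6.4 = 5448.3955 J

5448.3955 J


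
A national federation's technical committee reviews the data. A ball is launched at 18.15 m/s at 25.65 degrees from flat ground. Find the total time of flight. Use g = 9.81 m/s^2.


T = 2*v*sin(theta)/g
sin(theta) = sin(25.65 deg) = 0.4329
T = 2*18.15*0.4329 / 9.81
T = 15.7133 / 9.81 = 1.6018 s

1.6018 s


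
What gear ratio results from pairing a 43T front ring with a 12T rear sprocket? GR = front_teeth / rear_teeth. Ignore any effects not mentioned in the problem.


GR = front_teeth / rear_teeth
GR = 43 / 12
GR = 3.5833

3.5833


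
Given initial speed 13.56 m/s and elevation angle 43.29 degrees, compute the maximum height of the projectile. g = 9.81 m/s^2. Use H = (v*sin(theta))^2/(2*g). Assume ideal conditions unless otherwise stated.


H = (v*sin(theta))^2 / (2*g)
vy = v*sin(theta) = 13.56 * sin(43.29 deg) = 9.298 m/s
H = vy^2 / (2*g) = 86.4523 / (2*9.81)
H = 86.4523 / 19.62 = 4.4063 m

4.4063 m


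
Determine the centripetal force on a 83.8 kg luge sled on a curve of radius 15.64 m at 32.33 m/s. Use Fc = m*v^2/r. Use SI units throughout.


Fc = m * v^2 / r
v^2 = 32.33^2 = 1045.2289
Fc = 83.8 * 1045.2289 / 15.64
Fc = 87590.1818 / 15.64 = 5600.3953 N

5600.3953 N


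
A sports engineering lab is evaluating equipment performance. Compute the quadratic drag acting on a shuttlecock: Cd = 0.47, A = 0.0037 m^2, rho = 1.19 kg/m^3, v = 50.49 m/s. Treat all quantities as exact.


Fd = 0.5 * Cd * rho * A * v^2
Fd = 0.5 * 0.47 * 1.19 * 0.0037 * 50.49^2
v^2 = 2549.2401
Fd = 0.5 * 0.47 * 1.19 * 0.0037 * 2549.2401 = 2.6377 N

2.6377 N


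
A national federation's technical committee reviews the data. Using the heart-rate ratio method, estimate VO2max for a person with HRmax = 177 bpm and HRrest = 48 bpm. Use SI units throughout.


VO2max = 15.3 * HRmax / HRrest
VO2max = 15.3 * 177 / 48
VO2max = 2708.1 / 48 = 56.4187 mL/kg/min

56.4187 mL/kg/min


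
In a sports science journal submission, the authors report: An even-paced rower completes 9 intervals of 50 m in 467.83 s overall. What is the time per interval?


Split time = total_time / n_laps = 467.83 / 9
Split time = 51.9811 s per lap

51.9811 s


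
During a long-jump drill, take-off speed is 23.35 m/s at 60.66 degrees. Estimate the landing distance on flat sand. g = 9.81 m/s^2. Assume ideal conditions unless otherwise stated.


R = v^2 * sin(2*theta) / g
Convert angle to radians: theta = 60.66 deg = 1.0587 rad
sin(2*theta) = sin(2.1174) = 0.8543
R = 23.35^2 * 0.8543 / 9.81
R = 545.2225 * 0.8543 / 9.81 = 47.4792 m

47.4792 m


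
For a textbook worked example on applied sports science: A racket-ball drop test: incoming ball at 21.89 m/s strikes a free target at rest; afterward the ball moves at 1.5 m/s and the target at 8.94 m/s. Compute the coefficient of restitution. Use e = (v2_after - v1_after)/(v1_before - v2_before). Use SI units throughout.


e = (v2_after - v1_after) / (v1_before - v2_before)
Numerator = 8.94 - 1.5 = 7.44
Denominator = 21.89 - 0 = 21.89
e = 7.44 / 21.89 = 0.3399

0.3399


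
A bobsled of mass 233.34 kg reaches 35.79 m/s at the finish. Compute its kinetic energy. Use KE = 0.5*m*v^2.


KE = 0.5 * m * v^2
KE = 0.5 * 233.34 * 35.79^2
KE = 0.5 * 233.34 * 1280.9241 = 149445.4147 J

149445.4147 J


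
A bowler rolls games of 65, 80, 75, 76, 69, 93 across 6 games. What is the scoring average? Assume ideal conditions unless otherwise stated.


Average = sum / n
Sum = 458
Average = 458 / 6 = 76.3333

76.3333


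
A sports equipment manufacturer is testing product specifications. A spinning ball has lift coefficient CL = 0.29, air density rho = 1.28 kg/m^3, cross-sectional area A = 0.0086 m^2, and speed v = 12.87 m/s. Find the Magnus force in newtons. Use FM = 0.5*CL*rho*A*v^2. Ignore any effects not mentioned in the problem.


FM = 0.5 * CL * rho * A * v^2
FM = 0.5 * 0.29 * 1.28 * 0.0086 * 12.87^2
v^2 = 165.6369
FM = 0.5 * 0.29 * 1.28 * 0.0086 * 165.6369 = 0.2644 N

0.2644 N


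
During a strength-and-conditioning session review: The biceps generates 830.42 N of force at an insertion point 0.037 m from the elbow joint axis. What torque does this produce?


tau = F * d
tau = 830.42 * 0.037
tau = 30.7255 N*m

30.7255 N*m


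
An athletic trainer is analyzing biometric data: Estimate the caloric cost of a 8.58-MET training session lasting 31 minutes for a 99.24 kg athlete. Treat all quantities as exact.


kcal = MET * mass * time_hr
Convert time: 31 min = 0.5167 hr
kcal = 8.58 * 99.24 * 0.5167
kcal = 439.9309 kcal

439.9309 kcal


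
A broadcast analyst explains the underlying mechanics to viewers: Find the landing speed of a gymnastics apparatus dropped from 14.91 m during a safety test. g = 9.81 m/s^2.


v = sqrt(2 * g * h)
v = sqrt(2 * 9.81 * 14.91)
v = sqrt(292.5342) = 17.1036 m/s

17.1036 m/s


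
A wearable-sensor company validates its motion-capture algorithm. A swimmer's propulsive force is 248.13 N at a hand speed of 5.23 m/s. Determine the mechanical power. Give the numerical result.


P = F * v
P = 248.13 * 5.23
P = 1297.7199 W

1297.7199 W


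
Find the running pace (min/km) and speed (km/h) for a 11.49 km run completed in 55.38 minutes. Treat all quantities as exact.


Pace = time / distance = 55.38 min / 11.49 km = 4.8198 min/km
Speed = distance / time_in_hours = 11.49 / 0.923 hr
Speed = 12.4485 km/h

4.8198 min/km, 12.4485 km/h


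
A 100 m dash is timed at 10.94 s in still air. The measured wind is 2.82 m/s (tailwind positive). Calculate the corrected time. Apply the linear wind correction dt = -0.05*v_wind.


dt = -0.05 * v_wind = -0.05 * 2.82 = -0.141 s
t_corrected = t_still + dt = 10.94 + (-0.141)
t_corrected = 10.799 s

10.799 s


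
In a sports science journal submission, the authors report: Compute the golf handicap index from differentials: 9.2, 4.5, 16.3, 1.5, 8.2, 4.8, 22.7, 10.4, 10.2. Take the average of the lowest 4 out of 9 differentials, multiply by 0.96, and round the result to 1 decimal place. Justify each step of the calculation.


All differentials: 9.2, 4.5, 16.3, 1.5, 8.2, 4.8, 22.7, 10.4, 10.2
Sorted: 1.5, 4.5, 4.8, 8.2, 9.2, 10.2, 10.4, 16.3, 22.7
Best 4: 1.5, 4.5, 4.8, 8.2
Average of best = 19 / 4 = 4.75
Raw index = 4.75 * 0.96 = 4.56
Handicap index = round(4.56, 1) = 4.6

4.6


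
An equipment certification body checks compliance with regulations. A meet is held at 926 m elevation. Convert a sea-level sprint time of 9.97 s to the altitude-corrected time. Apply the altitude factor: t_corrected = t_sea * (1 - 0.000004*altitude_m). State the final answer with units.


Correction factor = 1 - 0.000004 * 926 = 0.996296
t_corrected = t_sea * factor = 9.97 * 0.996296
t_corrected = 9.9331 s

9.9331 s


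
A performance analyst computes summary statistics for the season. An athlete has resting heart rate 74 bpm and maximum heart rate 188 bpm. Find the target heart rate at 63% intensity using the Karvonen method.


Target = HRrest + pct*(HRmax - HRrest)
Heart rate reserve = HRmax - HRrest = 188 - 74 = 114 bpm
Fraction = 63% = 0.63
Target = 74 + 0.63 * 114
Target = 74 + 71.82 = 145.82 bpm

145.82 bpm


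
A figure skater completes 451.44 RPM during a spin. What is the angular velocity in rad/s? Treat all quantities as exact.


omega = RPM * 2 * pi / 60
omega = 451.44 * 2 * 3.14159 / 60
omega = 2836.4812 / 60 = 47.2747 rad/s

47.2747 rad/s


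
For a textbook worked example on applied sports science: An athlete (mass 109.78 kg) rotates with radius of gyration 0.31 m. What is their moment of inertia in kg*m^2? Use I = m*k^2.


I = m * k^2
I = 109.78 * 0.31^2
I = 109.78 * 0.0961 = 10.5499 kg*m^2

10.5499 kg*m^2


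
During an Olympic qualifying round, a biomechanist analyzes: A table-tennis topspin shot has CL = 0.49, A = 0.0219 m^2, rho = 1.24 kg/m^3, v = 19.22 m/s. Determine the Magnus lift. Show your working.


FM = 0.5 * CL * rho * A * v^2
FM = 0.5 * 0.49 * 1.24 * 0.0219 * 19.22^2
v^2 = 369.4084
FM = 0.5 * 0.49 * 1.24 * 0.0219 * 369.4084 = 2.4578 N

2.4578 N


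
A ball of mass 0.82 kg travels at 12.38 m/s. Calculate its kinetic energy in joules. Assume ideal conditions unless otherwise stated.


KE = 0.5 * m * v^2
KE = 0.5 * 0.82 * 12.38^2
KE = 0.5 * 0.82 * 153.2644 = 62.8384 J

62.8384 J


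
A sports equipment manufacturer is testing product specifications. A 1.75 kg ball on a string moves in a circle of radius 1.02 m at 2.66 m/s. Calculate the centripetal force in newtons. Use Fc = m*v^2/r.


Fc = m * v^2 / r
v^2 = 2.66^2 = 7.0756
Fc = 1.75 * 7.0756 / 1.02
Fc = 12.3823 / 1.02 = 12.1395 N

12.1395 N


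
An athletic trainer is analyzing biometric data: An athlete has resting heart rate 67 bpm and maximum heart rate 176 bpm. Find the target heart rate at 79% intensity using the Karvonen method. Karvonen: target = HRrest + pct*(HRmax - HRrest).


Target = HRrest + pct*(HRmax - HRrest)
Heart rate reserve = HRmax - HRrest = 176 - 67 = 109 bpm
Fraction = 79% = 0.79
Target = 67 + 0.79 * 109
Target = 67 + 86.11 = 153.11 bpm

153.11 bpm


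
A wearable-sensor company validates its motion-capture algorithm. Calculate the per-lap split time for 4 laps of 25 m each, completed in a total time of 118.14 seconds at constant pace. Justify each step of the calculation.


Split time = total_time / n_laps = 118.14 / 4
Split time = 29.535 s per lap

29.535 s


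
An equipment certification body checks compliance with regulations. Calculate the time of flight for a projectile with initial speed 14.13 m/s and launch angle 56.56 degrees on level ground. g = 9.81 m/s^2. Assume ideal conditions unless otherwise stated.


T = 2*v*sin(theta)/g
sin(theta) = sin(56.56 deg) = 0.8345
T = 2*14.13*0.8345 / 9.81
T = 23.5819 / 9.81 = 2.4039 s

2.4039 s


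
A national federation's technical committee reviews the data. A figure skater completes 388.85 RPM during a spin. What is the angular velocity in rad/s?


omega = RPM * 2 * pi / 60
omega = 388.85 * 2 * 3.14159 / 60
omega = 2443.2166 / 60 = 40.7203 rad/s

40.7203 rad/s


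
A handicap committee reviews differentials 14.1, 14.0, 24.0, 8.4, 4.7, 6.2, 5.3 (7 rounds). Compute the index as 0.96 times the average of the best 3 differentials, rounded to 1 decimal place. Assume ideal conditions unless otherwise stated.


All differentials: 14.1, 14.0, 24.0, 8.4, 4.7, 6.2, 5.3
Sorted: 4.7, 5.3, 6.2, 8.4, 14.0, 14.1, 24.0
Best 3: 4.7, 5.3, 6.2
Average of best = 16.2 / 3 = 5.4
Raw index = 5.4 * 0.96 = 5.184
Handicap index = round(5.184, 1) = 5.2

5.2
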